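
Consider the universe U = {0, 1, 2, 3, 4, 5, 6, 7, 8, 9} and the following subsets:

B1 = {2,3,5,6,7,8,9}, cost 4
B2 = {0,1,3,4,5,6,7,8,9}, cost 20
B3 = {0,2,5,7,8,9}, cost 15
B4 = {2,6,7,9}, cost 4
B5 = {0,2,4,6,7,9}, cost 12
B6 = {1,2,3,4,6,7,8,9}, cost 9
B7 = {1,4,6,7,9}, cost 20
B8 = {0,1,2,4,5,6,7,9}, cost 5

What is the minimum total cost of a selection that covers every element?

9

B1, B8 cover every element at cost 4 + 5 = 9.
Any cover uses at least 2 sets; among all covering selections none totals below 9.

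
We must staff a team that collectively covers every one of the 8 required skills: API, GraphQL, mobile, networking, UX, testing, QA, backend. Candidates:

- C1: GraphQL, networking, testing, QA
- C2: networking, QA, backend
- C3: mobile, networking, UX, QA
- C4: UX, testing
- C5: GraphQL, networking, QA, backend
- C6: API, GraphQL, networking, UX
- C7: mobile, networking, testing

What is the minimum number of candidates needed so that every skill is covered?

3

C2, C6, C7 together cover {API, GraphQL, mobile, networking, UX, testing, QA, backend} — every skill.
No 2 of the 7 candidates cover everything (all 21 pairs fall short), so 3 is minimum.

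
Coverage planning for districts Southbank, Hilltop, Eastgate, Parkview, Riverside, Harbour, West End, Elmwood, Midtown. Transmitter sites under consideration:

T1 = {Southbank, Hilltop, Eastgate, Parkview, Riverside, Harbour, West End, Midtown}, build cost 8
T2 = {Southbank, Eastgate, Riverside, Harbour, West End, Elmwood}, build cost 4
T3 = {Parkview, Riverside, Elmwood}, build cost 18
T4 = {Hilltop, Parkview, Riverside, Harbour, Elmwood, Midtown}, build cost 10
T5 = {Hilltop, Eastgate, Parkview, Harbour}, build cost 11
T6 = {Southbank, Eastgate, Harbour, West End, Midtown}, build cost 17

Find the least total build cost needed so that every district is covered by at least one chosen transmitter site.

12

T1, T2 cover every district at build cost 8 + 4 = 12.
Any cover uses at least 2 transmitter sites; among all covering selections none totals below 12.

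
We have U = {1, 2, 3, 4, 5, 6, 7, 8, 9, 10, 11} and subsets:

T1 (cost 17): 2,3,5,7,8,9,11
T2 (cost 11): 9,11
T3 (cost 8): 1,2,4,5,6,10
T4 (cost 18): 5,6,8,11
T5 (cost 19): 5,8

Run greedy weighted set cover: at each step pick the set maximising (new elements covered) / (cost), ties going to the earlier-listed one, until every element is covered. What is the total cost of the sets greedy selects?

Pick 1: T3 adds 6 new (1, 2, 4, 5, 6, 10) at cost 8 (ratio 6/8).
Pick 2: T1 adds 5 new (3, 7, 8, 9, 11) at cost 17 (ratio 5/17).
Greedy total cost: 8 + 17 = 25.

25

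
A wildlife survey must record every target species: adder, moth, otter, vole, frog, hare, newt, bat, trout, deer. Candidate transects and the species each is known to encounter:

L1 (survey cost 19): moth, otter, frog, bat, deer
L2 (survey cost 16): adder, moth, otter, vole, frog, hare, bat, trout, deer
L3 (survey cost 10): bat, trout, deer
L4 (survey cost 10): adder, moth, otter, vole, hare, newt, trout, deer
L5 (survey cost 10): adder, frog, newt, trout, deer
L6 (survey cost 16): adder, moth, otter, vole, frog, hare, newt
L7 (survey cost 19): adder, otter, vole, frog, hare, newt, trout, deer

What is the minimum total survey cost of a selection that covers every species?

L2, L4 cover every species at survey cost 16 + 10 = 26.
Any cover uses at least 2 transects; among all covering selections none totals below 26.

26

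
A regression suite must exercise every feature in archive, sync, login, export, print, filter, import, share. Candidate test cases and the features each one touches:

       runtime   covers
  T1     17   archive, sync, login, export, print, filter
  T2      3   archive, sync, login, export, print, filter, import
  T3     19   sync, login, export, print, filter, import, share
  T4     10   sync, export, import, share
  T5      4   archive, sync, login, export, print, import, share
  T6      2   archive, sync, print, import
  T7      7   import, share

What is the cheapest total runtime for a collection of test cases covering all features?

T2, T5 cover every feature at runtime 3 + 4 = 7.
Any cover uses at least 2 test cases; among all covering selections none totals below 7.

7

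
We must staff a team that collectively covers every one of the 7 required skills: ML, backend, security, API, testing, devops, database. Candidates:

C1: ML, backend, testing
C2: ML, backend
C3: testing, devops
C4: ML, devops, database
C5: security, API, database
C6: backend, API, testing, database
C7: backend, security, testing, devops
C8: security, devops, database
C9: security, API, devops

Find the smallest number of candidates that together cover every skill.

C1, C3, C5 together cover {ML, backend, security, API, testing, devops, database} — every skill.
No 2 of the 9 candidates cover everything (all 36 pairs fall short), so 3 is minimum.

3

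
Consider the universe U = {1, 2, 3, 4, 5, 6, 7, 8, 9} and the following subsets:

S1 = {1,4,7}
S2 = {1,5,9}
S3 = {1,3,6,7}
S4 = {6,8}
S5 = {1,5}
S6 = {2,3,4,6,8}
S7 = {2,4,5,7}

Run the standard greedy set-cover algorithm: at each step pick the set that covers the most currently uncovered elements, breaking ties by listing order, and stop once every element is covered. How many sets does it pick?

Pick 1: S6 covers 5 new elements (2, 3, 4, 6, 8).
Pick 2: S2 covers 3 new elements (1, 5, 9).
Pick 3: S1 covers 1 new elements (7).
Greedy uses 3 sets.

3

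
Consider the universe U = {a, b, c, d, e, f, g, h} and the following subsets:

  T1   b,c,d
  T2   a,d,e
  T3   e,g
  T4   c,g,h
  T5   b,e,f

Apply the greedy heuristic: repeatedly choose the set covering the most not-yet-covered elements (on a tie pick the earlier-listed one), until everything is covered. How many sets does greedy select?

4

Pick 1: T1 covers 3 new elements (b, c, d).
Pick 2: T2 covers 2 new elements (a, e).
Pick 3: T4 covers 2 new elements (g, h).
Pick 4: T5 covers 1 new elements (f).
Greedy uses 4 sets. (The true minimum is 3.)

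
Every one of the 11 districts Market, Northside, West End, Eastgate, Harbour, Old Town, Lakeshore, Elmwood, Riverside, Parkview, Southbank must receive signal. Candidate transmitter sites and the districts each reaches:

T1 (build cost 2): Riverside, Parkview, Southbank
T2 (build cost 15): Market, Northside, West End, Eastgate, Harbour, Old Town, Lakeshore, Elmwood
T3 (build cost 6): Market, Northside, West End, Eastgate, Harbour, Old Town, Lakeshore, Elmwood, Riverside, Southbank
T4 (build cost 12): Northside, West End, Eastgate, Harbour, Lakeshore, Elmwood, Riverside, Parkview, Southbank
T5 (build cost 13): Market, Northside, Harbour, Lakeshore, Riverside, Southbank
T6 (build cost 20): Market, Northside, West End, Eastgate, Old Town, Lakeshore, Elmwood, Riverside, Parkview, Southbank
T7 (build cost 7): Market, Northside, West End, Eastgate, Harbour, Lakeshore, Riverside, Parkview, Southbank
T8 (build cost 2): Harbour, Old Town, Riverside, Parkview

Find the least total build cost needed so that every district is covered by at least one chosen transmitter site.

T1, T3 cover every district at build cost 2 + 6 = 8.
Any cover uses at least 2 transmitter sites; among all covering selections none totals below 8.

8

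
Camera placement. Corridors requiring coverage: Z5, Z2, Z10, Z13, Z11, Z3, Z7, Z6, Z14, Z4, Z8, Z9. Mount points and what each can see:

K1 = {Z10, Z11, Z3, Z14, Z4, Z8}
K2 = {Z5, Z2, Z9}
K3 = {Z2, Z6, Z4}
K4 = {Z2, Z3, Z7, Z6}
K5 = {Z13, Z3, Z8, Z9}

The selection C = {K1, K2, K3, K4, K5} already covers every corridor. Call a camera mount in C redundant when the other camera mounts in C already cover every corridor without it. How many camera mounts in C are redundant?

Drop K1: Z10, Z11, Z14 uncovered — not redundant.
Drop K2: Z5 uncovered — not redundant.
Drop K3: the rest still cover every corridor — redundant.
Drop K4: Z7 uncovered — not redundant.
Drop K5: Z13 uncovered — not redundant.
1 redundant: K3.

1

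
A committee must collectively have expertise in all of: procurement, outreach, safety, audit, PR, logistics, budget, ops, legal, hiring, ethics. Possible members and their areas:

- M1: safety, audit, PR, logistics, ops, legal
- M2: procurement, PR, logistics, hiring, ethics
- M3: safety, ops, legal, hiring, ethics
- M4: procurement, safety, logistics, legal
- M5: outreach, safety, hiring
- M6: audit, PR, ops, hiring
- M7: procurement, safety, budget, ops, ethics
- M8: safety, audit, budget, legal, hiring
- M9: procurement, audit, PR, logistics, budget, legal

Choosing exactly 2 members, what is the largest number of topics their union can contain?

Choosing M3, M9 covers {procurement, safety, audit, PR, logistics, budget, ops, legal, hiring, ethics} — 10 topics.
No choice of 2 members does better; here outreach is left uncovered.

10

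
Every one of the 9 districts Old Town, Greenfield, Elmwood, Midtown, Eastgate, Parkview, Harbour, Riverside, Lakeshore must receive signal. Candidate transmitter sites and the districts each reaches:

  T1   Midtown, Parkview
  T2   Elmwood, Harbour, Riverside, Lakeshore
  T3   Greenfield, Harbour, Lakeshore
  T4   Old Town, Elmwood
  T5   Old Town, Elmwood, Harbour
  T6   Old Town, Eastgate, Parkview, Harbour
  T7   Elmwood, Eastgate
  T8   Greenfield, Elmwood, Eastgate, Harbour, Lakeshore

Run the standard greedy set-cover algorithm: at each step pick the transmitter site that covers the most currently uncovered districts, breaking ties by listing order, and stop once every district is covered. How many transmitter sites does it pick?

Pick 1: T8 covers 5 new districts (Greenfield, Elmwood, Eastgate, Harbour, Lakeshore).
Pick 2: T1 covers 2 new districts (Midtown, Parkview).
Pick 3: T2 covers 1 new districts (Riverside).
Pick 4: T4 covers 1 new districts (Old Town).
Greedy uses 4 transmitter sites.

4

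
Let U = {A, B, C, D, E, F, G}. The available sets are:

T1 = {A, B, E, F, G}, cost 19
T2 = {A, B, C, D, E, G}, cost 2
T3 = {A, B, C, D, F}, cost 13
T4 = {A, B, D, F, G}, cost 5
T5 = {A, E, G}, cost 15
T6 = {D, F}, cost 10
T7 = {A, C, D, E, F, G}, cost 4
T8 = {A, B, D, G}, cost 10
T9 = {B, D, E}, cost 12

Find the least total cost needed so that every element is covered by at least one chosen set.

T2, T7 cover every element at cost 2 + 4 = 6.
Any cover uses at least 2 sets; among all covering selections none totals below 6.

6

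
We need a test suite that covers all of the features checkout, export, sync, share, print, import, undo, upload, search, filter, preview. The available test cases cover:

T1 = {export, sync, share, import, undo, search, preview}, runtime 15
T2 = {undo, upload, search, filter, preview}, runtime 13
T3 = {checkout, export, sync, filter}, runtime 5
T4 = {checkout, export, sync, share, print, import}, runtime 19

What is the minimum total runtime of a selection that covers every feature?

32

T2, T4 cover every feature at runtime 13 + 19 = 32.
Any cover uses at least 2 test cases; among all covering selections none totals below 32.
Greedy by coverage-per-runtime would pick T3, T1, T2, T4 for 52 — worse than the optimum 32.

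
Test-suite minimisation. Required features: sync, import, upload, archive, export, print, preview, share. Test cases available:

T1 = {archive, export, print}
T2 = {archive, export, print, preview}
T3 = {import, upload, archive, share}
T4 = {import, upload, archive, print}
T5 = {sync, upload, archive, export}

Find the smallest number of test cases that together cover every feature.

T2, T3, T5 together cover {sync, import, upload, archive, export, print, preview, share} — every feature.
No 2 of the 5 test cases cover everything (all 10 pairs fall short), so 3 is minimum.

3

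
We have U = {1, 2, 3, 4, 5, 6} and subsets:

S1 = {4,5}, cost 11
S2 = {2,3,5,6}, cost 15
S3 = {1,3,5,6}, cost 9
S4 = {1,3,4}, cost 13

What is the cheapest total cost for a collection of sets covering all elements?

28

S2, S4 cover every element at cost 15 + 13 = 28.
Any cover uses at least 2 sets; among all covering selections none totals below 28.
Greedy by coverage-per-cost would pick S3, S1, S2 for 35 — worse than the optimum 28.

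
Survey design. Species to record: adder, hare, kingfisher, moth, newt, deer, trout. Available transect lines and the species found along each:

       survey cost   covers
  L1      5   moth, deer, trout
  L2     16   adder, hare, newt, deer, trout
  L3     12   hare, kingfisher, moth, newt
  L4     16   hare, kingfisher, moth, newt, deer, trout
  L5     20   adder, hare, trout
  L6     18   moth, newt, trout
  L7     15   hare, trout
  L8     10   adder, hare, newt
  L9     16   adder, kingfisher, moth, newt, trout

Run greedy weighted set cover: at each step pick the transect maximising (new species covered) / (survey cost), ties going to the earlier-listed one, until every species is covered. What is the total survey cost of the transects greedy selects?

27

Pick 1: L1 adds 3 new (moth, deer, trout) at survey cost 5 (ratio 3/5).
Pick 2: L8 adds 3 new (adder, hare, newt) at survey cost 10 (ratio 3/10).
Pick 3: L3 adds 1 new (kingfisher) at survey cost 12 (ratio 1/12).
Greedy total survey cost: 5 + 10 + 12 = 27. (The true optimum is 26, so greedy overshoots here.)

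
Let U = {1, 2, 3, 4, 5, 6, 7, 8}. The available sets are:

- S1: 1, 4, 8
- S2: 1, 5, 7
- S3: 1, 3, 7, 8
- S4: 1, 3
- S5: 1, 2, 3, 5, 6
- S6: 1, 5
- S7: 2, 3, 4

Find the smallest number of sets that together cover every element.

3

S1, S2, S5 together cover {1, 2, 3, 4, 5, 6, 7, 8} — every element.
No 2 of the 7 sets cover everything (all 21 pairs fall short), so 3 is minimum.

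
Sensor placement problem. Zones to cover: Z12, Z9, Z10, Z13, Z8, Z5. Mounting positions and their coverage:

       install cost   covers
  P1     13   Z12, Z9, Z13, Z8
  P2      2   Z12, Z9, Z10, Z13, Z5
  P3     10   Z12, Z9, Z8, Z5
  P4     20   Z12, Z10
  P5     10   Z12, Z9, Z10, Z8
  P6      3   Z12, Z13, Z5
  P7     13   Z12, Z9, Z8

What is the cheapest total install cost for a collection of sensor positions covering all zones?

P2, P3 cover every zone at install cost 2 + 10 = 12.
Any cover uses at least 2 sensor positions; among all covering selections none totals below 12.

12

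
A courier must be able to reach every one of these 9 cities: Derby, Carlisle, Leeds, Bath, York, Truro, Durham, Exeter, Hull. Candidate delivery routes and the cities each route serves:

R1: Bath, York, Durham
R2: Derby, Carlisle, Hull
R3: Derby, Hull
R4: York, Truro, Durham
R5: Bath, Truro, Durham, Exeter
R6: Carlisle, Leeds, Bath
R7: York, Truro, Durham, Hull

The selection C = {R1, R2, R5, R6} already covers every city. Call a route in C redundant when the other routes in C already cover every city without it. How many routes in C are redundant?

0

Drop R1: York uncovered — not redundant.
Drop R2: Derby, Hull uncovered — not redundant.
Drop R5: Truro, Exeter uncovered — not redundant.
Drop R6: Leeds uncovered — not redundant.
None of the routes in C is redundant.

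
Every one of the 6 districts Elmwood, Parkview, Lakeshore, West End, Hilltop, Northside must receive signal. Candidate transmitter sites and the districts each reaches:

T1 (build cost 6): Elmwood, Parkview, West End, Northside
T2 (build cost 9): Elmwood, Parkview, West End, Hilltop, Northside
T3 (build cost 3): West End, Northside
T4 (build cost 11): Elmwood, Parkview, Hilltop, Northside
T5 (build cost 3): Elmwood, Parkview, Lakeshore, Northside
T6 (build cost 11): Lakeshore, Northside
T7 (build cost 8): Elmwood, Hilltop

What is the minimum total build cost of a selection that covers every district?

T2, T5 cover every district at build cost 9 + 3 = 12.
Any cover uses at least 2 transmitter sites; among all covering selections none totals below 12.

12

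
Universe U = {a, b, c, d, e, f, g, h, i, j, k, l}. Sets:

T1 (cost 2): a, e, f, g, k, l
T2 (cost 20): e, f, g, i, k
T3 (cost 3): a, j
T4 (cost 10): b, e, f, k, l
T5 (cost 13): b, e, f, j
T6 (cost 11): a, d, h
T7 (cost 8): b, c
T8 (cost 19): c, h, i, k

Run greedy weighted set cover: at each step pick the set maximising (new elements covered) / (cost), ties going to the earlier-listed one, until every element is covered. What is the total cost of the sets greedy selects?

Pick 1: T1 adds 6 new (a, e, f, g, k, l) at cost 2 (ratio 6/2).
Pick 2: T3 adds 1 new (j) at cost 3 (ratio 1/3).
Pick 3: T7 adds 2 new (b, c) at cost 8 (ratio 2/8).
Pick 4: T6 adds 2 new (d, h) at cost 11 (ratio 2/11).
Pick 5: T8 adds 1 new (i) at cost 19 (ratio 1/19).
Greedy total cost: 2 + 3 + 8 + 11 + 19 = 43.

43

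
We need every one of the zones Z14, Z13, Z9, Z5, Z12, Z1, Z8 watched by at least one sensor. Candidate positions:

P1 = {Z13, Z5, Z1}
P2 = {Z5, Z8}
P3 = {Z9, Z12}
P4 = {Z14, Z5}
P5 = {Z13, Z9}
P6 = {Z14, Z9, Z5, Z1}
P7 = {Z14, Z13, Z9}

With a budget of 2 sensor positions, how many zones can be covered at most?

Choosing P1, P3 covers {Z13, Z9, Z5, Z12, Z1} — 5 zones.
No choice of 2 sensor positions does better; here Z14, Z8 are left uncovered.

5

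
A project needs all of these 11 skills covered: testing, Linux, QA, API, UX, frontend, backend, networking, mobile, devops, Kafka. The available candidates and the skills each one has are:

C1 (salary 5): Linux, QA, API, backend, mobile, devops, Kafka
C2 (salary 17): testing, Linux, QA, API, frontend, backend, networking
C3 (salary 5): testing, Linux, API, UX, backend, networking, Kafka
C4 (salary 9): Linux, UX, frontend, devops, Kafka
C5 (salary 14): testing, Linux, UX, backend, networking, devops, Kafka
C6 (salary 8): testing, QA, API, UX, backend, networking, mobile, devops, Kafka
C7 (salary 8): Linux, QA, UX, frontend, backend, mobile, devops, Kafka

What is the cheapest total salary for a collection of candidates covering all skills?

C3, C7 cover every skill at salary 5 + 8 = 13.
Any cover uses at least 2 candidates; among all covering selections none totals below 13.
Greedy by coverage-per-salary would pick C1, C3, C7 for 18 — worse than the optimum 13.

13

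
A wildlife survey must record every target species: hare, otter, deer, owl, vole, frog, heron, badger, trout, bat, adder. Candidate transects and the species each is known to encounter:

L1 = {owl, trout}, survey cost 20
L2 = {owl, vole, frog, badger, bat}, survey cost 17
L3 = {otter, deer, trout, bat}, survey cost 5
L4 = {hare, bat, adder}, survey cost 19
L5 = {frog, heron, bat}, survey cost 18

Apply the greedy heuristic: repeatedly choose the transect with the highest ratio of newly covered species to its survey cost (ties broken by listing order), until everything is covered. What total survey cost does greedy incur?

59

Pick 1: L3 adds 4 new (otter, deer, trout, bat) at survey cost 5 (ratio 4/5).
Pick 2: L2 adds 4 new (owl, vole, frog, badger) at survey cost 17 (ratio 4/17).
Pick 3: L4 adds 2 new (hare, adder) at survey cost 19 (ratio 2/19).
Pick 4: L5 adds 1 new (heron) at survey cost 18 (ratio 1/18).
Greedy total survey cost: 5 + 17 + 19 + 18 = 59.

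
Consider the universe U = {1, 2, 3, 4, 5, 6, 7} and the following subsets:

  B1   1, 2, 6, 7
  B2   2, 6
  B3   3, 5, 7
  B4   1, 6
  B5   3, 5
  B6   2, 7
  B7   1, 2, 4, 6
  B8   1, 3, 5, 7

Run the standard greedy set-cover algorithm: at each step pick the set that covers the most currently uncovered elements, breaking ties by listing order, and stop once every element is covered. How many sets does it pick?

3

Pick 1: B1 covers 4 new elements (1, 2, 6, 7).
Pick 2: B3 covers 2 new elements (3, 5).
Pick 3: B7 covers 1 new elements (4).
Greedy uses 3 sets. (The true minimum is 2.)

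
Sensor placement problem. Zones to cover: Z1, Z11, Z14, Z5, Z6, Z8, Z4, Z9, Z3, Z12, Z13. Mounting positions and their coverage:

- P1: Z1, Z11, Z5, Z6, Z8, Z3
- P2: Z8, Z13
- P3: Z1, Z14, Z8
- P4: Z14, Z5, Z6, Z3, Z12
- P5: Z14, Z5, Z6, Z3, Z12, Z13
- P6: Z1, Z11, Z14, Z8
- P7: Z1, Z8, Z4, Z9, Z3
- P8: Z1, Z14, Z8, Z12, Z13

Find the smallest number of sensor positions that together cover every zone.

3

P1, P5, P7 together cover {Z1, Z11, Z14, Z5, Z6, Z8, Z4, Z9, Z3, Z12, Z13} — every zone.
No 2 of the 8 sensor positions cover everything (all 28 pairs fall short), so 3 is minimum.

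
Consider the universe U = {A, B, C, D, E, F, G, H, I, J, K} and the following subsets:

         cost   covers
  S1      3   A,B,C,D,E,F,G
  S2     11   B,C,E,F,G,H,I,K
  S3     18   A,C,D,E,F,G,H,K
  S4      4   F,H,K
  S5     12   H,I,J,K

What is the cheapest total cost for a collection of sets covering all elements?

S1, S5 cover every element at cost 3 + 12 = 15.
Any cover uses at least 2 sets; among all covering selections none totals below 15.

15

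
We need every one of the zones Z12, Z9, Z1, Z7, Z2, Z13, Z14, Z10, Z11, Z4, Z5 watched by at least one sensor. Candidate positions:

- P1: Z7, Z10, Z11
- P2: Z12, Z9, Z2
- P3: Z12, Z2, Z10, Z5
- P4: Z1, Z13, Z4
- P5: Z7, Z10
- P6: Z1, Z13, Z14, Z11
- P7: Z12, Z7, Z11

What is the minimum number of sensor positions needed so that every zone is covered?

5

P1, P2, P3, P4, P6 together cover {Z12, Z9, Z1, Z7, Z2, Z13, Z14, Z10, Z11, Z4, Z5} — every zone.
No 4 of the 7 sensor positions cover everything (all 35 size-4 selections fall short), so 5 is minimum.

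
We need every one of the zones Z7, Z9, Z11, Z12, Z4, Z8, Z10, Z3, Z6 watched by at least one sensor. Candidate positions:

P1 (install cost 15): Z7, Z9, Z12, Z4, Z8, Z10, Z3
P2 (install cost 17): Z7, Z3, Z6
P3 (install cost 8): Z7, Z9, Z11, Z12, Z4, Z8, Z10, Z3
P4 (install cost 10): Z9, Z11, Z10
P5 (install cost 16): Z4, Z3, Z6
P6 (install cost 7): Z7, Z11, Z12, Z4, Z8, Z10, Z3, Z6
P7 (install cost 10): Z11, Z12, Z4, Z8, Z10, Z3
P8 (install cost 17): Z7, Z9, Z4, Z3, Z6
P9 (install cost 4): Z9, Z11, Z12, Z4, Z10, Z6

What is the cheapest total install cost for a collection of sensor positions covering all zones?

11

P6, P9 cover every zone at install cost 7 + 4 = 11.
Any cover uses at least 2 sensor positions; among all covering selections none totals below 11.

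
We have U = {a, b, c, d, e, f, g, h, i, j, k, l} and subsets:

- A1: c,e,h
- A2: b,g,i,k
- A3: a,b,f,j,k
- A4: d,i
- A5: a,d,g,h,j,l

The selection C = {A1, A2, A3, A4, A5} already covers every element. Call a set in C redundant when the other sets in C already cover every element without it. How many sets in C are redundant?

Drop A1: c, e uncovered — not redundant.
Drop A2: the rest still cover every element — redundant.
Drop A3: f uncovered — not redundant.
Drop A4: the rest still cover every element — redundant.
Drop A5: l uncovered — not redundant.
2 redundant: A2, A4.

2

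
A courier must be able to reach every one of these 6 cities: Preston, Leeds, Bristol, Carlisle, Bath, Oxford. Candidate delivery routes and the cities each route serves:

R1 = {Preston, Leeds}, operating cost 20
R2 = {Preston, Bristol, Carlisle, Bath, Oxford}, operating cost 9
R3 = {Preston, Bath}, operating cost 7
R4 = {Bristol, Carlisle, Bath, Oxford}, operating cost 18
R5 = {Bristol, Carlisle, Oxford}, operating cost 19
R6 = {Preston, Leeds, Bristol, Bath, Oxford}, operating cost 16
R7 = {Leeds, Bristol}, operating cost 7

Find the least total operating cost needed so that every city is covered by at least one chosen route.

16

R2, R7 cover every city at operating cost 9 + 7 = 16.
Any cover uses at least 2 routes; among all covering selections none totals below 16.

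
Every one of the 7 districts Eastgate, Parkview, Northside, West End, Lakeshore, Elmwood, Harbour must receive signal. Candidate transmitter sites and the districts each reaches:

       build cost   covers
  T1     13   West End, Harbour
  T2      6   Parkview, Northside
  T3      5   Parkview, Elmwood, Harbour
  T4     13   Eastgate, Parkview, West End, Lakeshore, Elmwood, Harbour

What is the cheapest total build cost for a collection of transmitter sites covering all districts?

T2, T4 cover every district at build cost 6 + 13 = 19.
Any cover uses at least 2 transmitter sites; among all covering selections none totals below 19.
Greedy by coverage-per-build cost would pick T3, T4, T2 for 24 — worse than the optimum 19.

19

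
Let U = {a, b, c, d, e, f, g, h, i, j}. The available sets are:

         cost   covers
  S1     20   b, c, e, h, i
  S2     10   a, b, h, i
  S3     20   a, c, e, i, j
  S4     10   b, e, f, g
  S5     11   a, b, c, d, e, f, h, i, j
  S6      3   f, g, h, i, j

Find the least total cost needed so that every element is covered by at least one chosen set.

14

S5, S6 cover every element at cost 11 + 3 = 14.
Any cover uses at least 2 sets; among all covering selections none totals below 14.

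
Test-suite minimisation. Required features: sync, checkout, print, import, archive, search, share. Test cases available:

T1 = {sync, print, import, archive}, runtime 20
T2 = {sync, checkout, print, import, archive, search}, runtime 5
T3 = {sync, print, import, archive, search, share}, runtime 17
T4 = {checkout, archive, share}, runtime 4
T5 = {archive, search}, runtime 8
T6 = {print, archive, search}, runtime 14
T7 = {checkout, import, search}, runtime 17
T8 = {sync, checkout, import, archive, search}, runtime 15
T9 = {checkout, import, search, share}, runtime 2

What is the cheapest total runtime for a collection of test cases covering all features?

T2, T9 cover every feature at runtime 5 + 2 = 7.
Any cover uses at least 2 test cases; among all covering selections none totals below 7.

7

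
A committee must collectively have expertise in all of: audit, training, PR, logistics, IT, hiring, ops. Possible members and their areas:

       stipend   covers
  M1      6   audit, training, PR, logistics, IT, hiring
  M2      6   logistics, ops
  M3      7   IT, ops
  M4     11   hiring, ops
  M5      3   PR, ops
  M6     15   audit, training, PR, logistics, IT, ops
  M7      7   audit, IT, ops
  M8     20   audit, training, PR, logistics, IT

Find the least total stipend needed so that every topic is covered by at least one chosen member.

9

M1, M5 cover every topic at stipend 6 + 3 = 9.
Any cover uses at least 2 members; among all covering selections none totals below 9.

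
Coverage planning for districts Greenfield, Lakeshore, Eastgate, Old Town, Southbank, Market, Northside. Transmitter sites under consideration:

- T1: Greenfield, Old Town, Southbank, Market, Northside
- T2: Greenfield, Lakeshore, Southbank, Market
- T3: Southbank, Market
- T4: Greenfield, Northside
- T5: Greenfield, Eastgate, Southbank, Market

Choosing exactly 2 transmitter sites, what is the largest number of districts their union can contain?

6

Choosing T1, T2 covers {Greenfield, Lakeshore, Old Town, Southbank, Market, Northside} — 6 districts.
No choice of 2 transmitter sites does better; here Eastgate is left uncovered.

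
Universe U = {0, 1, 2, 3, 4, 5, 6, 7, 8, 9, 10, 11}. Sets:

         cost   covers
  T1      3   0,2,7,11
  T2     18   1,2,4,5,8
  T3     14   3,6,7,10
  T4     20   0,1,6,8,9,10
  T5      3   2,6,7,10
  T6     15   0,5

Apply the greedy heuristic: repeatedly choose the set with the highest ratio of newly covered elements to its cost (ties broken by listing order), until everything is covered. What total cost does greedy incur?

58

Pick 1: T1 adds 4 new (0, 2, 7, 11) at cost 3 (ratio 4/3).
Pick 2: T5 adds 2 new (6, 10) at cost 3 (ratio 2/3).
Pick 3: T2 adds 4 new (1, 4, 5, 8) at cost 18 (ratio 4/18).
Pick 4: T3 adds 1 new (3) at cost 14 (ratio 1/14).
Pick 5: T4 adds 1 new (9) at cost 20 (ratio 1/20).
Greedy total cost: 3 + 3 + 18 + 14 + 20 = 58. (The true optimum is 55, so greedy overshoots here.)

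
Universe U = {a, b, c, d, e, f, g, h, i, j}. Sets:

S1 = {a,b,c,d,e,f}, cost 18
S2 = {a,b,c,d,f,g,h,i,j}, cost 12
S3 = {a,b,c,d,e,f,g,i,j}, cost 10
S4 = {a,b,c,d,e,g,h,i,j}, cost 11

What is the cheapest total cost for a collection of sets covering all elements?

S3, S4 cover every element at cost 10 + 11 = 21.
Any cover uses at least 2 sets; among all covering selections none totals below 21.

21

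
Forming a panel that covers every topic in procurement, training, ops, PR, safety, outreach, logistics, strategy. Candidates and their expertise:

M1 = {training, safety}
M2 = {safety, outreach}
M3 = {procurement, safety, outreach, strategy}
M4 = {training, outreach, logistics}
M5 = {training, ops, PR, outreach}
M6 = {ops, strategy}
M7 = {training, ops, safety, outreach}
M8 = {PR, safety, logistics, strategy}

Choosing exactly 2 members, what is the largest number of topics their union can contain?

7

Choosing M3, M5 covers {procurement, training, ops, PR, safety, outreach, strategy} — 7 topics.
No choice of 2 members does better; here logistics is left uncovered.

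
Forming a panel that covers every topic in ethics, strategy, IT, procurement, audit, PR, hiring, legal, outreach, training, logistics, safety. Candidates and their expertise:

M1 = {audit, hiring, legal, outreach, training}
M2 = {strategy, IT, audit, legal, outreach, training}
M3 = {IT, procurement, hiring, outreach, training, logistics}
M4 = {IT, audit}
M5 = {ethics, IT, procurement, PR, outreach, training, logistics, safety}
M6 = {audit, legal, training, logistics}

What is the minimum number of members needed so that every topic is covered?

M1, M2, M5 together cover {ethics, strategy, IT, procurement, audit, PR, hiring, legal, outreach, training, logistics, safety} — every topic.
No 2 of the 6 members cover everything (all 15 pairs fall short), so 3 is minimum.

3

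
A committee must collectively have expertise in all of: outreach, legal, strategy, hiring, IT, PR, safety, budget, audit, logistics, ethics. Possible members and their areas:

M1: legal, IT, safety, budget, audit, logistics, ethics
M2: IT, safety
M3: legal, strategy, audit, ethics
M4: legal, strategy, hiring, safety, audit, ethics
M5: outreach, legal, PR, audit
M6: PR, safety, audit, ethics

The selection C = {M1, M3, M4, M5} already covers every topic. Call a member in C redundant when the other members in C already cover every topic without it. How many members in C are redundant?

Drop M1: IT, budget, logistics uncovered — not redundant.
Drop M3: the rest still cover every topic — redundant.
Drop M4: hiring uncovered — not redundant.
Drop M5: outreach, PR uncovered — not redundant.
1 redundant: M3.

1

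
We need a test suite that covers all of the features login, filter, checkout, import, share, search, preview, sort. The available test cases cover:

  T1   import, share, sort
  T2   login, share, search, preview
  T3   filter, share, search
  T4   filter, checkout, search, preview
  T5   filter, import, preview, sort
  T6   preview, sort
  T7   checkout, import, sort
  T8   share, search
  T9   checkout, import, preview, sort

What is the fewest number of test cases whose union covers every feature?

3

T1, T2, T4 together cover {login, filter, checkout, import, share, search, preview, sort} — every feature.
No 2 of the 9 test cases cover everything (all 36 pairs fall short), so 3 is minimum.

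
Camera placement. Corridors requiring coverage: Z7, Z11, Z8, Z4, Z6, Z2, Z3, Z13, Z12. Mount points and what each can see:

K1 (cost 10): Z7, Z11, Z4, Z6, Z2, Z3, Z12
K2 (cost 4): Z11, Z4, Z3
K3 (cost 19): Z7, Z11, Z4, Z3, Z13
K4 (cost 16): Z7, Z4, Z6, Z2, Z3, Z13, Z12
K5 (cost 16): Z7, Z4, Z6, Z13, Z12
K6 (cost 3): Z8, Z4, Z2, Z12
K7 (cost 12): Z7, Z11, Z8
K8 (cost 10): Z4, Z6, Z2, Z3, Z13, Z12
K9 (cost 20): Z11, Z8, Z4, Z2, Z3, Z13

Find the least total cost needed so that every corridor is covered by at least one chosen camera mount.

22

K7, K8 cover every corridor at cost 12 + 10 = 22.
Any cover uses at least 2 camera mounts; among all covering selections none totals below 22.
Greedy by coverage-per-cost would pick K6, K2, K1, K8 for 27 — worse than the optimum 22.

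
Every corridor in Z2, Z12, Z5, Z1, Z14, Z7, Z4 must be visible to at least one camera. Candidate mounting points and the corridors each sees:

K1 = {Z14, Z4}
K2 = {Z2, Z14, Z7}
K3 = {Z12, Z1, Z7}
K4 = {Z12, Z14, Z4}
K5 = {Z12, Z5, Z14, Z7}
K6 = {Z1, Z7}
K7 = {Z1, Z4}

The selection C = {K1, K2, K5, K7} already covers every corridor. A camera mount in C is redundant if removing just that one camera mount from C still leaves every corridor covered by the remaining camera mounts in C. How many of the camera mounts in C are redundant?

Drop K1: the rest still cover every corridor — redundant.
Drop K2: Z2 uncovered — not redundant.
Drop K5: Z12, Z5 uncovered — not redundant.
Drop K7: Z1 uncovered — not redundant.
1 redundant: K1.

1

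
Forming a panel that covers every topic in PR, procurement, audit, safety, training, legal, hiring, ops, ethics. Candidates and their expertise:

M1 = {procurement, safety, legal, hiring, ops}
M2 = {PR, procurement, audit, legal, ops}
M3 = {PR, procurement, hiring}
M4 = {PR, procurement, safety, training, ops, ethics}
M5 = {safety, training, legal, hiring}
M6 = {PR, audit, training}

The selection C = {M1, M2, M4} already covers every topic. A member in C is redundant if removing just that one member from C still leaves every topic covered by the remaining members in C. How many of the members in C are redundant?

Drop M1: hiring uncovered — not redundant.
Drop M2: audit uncovered — not redundant.
Drop M4: training, ethics uncovered — not redundant.
None of the members in C is redundant.

0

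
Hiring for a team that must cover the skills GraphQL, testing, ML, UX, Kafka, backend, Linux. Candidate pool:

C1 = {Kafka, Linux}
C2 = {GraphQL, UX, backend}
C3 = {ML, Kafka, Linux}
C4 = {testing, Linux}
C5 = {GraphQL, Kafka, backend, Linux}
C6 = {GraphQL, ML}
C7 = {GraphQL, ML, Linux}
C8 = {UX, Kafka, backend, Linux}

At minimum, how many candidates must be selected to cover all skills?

3

C2, C3, C4 together cover {GraphQL, testing, ML, UX, Kafka, backend, Linux} — every skill.
No 2 of the 8 candidates cover everything (all 28 pairs fall short), so 3 is minimum.
Greedy (largest uncovered first) would take C5, C2, C3, C4 — 4 candidates — but 3 suffice.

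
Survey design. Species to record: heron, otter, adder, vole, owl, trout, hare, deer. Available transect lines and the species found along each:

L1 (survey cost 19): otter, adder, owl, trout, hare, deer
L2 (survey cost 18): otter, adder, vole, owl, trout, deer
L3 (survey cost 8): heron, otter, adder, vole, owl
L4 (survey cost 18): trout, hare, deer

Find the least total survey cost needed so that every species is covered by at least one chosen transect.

26

L3, L4 cover every species at survey cost 8 + 18 = 26.
Any cover uses at least 2 transects; among all covering selections none totals below 26.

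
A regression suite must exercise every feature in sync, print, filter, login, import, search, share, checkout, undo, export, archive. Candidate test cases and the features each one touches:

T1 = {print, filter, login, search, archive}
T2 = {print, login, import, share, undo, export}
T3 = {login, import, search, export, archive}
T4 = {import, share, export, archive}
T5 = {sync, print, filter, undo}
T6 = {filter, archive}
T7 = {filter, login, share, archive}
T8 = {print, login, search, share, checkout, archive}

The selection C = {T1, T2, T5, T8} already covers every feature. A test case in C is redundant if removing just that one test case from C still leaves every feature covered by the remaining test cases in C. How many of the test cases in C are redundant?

Drop T1: the rest still cover every feature — redundant.
Drop T2: import, export uncovered — not redundant.
Drop T5: sync uncovered — not redundant.
Drop T8: checkout uncovered — not redundant.
1 redundant: T1.

1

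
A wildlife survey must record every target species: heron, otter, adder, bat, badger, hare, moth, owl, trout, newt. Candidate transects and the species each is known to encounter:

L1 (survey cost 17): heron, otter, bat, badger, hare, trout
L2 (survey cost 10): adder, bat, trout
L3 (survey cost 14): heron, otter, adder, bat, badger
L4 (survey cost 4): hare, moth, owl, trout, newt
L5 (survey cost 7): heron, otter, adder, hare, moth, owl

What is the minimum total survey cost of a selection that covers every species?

L3, L4 cover every species at survey cost 14 + 4 = 18.
Any cover uses at least 2 transects; among all covering selections none totals below 18.
Greedy by coverage-per-survey cost would pick L4, L5, L3 for 25 — worse than the optimum 18.

18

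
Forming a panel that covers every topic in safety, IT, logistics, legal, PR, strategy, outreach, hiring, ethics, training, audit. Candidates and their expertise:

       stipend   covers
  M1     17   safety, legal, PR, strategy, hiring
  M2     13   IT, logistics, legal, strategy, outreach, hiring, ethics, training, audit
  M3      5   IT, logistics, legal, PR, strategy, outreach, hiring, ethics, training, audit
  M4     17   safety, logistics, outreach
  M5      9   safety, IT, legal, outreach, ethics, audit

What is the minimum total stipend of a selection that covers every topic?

14

M3, M5 cover every topic at stipend 5 + 9 = 14.
Any cover uses at least 2 members; among all covering selections none totals below 14.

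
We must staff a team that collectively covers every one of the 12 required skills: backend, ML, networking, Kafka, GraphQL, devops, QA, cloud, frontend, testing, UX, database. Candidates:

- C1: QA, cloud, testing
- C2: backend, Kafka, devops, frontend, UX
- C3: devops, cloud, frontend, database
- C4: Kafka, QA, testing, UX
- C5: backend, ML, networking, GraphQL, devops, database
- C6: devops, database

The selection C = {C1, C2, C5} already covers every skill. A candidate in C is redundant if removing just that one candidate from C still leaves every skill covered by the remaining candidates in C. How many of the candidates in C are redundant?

0

Drop C1: QA, cloud, testing uncovered — not redundant.
Drop C2: Kafka, frontend, UX uncovered — not redundant.
Drop C5: ML, networking, GraphQL, database uncovered — not redundant.
None of the candidates in C is redundant.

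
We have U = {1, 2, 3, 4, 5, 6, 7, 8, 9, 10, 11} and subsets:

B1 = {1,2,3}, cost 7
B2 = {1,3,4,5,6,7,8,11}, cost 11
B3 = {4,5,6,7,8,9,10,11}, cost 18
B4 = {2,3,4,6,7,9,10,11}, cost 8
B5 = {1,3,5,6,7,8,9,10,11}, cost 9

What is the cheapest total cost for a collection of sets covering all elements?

17

B4, B5 cover every element at cost 8 + 9 = 17.
Any cover uses at least 2 sets; among all covering selections none totals below 17.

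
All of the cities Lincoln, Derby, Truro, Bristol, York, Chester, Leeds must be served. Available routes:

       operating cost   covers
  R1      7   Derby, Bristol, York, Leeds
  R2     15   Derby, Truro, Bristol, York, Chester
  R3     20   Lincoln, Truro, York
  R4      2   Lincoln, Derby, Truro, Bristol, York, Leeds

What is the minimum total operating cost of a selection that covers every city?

17

R2, R4 cover every city at operating cost 15 + 2 = 17.
Any cover uses at least 2 routes; among all covering selections none totals below 17.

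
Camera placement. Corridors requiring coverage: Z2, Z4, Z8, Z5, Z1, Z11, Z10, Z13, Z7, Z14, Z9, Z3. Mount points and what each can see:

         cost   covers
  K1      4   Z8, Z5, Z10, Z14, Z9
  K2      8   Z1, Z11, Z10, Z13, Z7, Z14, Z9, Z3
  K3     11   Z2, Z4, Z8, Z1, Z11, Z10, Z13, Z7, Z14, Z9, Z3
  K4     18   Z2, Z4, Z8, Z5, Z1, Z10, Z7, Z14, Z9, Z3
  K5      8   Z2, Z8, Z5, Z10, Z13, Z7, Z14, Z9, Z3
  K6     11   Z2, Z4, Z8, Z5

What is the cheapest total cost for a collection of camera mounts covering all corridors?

K1, K3 cover every corridor at cost 4 + 11 = 15.
Any cover uses at least 2 camera mounts; among all covering selections none totals below 15.

15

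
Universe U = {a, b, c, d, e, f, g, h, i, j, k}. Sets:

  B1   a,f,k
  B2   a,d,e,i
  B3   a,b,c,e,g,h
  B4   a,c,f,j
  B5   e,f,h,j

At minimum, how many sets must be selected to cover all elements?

4

B1, B2, B3, B4 together cover {a, b, c, d, e, f, g, h, i, j, k} — every element.
No 3 of the 5 sets cover everything (all 10 triples fall short), so 4 is minimum.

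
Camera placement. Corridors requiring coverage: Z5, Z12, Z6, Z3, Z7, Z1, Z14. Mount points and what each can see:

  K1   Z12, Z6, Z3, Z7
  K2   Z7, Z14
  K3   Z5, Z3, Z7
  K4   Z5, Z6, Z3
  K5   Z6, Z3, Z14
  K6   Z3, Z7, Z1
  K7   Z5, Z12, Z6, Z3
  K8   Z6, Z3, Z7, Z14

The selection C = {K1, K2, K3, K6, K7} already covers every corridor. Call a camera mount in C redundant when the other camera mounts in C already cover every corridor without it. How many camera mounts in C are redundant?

3

Drop K1: the rest still cover every corridor — redundant.
Drop K2: Z14 uncovered — not redundant.
Drop K3: the rest still cover every corridor — redundant.
Drop K6: Z1 uncovered — not redundant.
Drop K7: the rest still cover every corridor — redundant.
3 redundant: K1, K3, K7.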